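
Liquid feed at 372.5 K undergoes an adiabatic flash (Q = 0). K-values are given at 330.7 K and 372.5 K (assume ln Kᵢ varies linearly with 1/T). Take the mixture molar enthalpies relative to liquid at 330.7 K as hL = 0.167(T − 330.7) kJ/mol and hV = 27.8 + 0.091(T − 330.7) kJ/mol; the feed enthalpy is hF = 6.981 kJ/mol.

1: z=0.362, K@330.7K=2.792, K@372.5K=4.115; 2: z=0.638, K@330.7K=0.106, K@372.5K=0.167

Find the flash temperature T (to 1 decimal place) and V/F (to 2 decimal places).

Adiabatic flash: solve Rachford–Rice at each trial T, then check hF = ψ·hV(T) + (1−ψ)·hL(T).
  T = 330.7 K: K = (2.792, 0.106), RR gives ψ = 0.049, H_out = 1.359 kJ/mol
  T = 372.5 K: K = (4.115, 0.167), RR gives ψ = 0.230, H_out = 12.638 kJ/mol
  T = 351.6 K: K = (3.429, 0.135), RR gives ψ = 0.156, H_out = 7.573 kJ/mol
  T = 341.1 K: K = (3.102, 0.120), RR gives ψ = 0.108, H_out = 4.650 kJ/mol
  T = 346.4 K: K = (3.266, 0.127), RR gives ψ = 0.133, H_out = 6.167 kJ/mol
  T = 349.0 K: K = (3.347, 0.131), RR gives ψ = 0.145, H_out = 6.879 kJ/mol
  T = 350.3 K: K = (3.388, 0.133), RR gives ψ = 0.150, H_out = 7.228 kJ/mol
Linear interpolation between T = 349.0 (H_out = 6.879) and T = 350.3 (H_out = 7.228) on hF = 6.981 gives T ≈ 349.4 K, at which ψ = 0.15.

T = 349.4 K, V/F = 0.15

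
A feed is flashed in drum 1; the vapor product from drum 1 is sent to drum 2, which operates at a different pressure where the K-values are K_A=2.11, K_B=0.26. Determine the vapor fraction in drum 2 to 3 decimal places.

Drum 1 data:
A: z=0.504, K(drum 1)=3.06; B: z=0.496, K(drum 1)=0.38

Drum 1:
Material balance + equilibrium reduce to Σ zᵢ(Kᵢ−1)/(1+ψ₁(Kᵢ−1)) = 0.
Check two-phase: ΣzᵢKᵢ = 1.731 > 1 and Σzᵢ/Kᵢ = 1.470 > 1, so g(0) = 0.731 > 0 and g(1) = -0.470 < 0.
Newton iteration, ψ₁⁰ = 0.5:
  ψ₁ = 0.500: g = 0.0658, g' = -0.919 → ψ₁ = 0.572
Converged at ψ₁ = 0.572.
Drum-1 compositions:
  A: x = 0.231, y = 0.708
  B: x = 0.769, y = 0.292
Drum-2 feed = drum-1 vapor: z₂ = (0.7079, 0.2921).
Drum 2:
Material balance + equilibrium reduce to Σ zᵢ(Kᵢ−1)/(1+ψ₂(Kᵢ−1)) = 0.
Check two-phase: ΣzᵢKᵢ = 1.570 > 1 and Σzᵢ/Kᵢ = 1.459 > 1, so g(0) = 0.570 > 0 and g(1) = -0.459 < 0.
Iterate (Newton) starting at ψ₂ = 0.59:
  ψ₂ = 0.590: g = 0.0912, g' = -0.822 → ψ₂ = 0.701
  ψ₂ = 0.701: g = -0.0071, g' = -0.966 → ψ₂ = 0.694
  ψ₂ = 0.694: g = -0.0000, g' = -0.953 → ψ₂ = 0.693
Converged at ψ₂ = 0.693.
  A: x = 0.400, y = 0.844
  B: x = 0.600, y = 0.156

V/F (drum 2) = 0.693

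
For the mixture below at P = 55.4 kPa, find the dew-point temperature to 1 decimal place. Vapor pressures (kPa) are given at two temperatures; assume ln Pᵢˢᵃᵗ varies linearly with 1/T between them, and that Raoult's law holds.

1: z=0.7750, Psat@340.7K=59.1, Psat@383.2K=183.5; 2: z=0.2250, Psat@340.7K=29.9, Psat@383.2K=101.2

T = 345.1 K

Dew-point temperature: Σzᵢ·P/Pᵢˢᵃᵗ(T) = 1. Interpolate ln Pᵢˢᵃᵗ = aᵢ + bᵢ/T.
  T = 340.7 K: ΣzᵢP/Pᵢˢᵃᵗ = 1.1434
  T = 383.2 K: ΣzᵢP/Pᵢˢᵃᵗ = 0.3572
  T = 361.9 K: ΣzᵢP/Pᵢˢᵃᵗ = 0.6183
  T = 351.3 K: ΣzᵢP/Pᵢˢᵃᵗ = 0.8330
  T = 346.0 K: ΣzᵢP/Pᵢˢᵃᵗ = 0.9735
  T = 343.4 K: ΣzᵢP/Pᵢˢᵃᵗ = 1.0528
Interpolating between 343.4 K and 346.0 K gives T ≈ 345.1 K.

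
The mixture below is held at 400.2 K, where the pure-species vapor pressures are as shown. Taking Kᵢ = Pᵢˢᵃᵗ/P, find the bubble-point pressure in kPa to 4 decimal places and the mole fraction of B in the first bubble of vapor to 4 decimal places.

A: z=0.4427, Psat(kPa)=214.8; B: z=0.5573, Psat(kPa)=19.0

At the bubble point ψ → 0, so ΣzᵢKᵢ = 1 with Kᵢ = Pᵢˢᵃᵗ/P ⇒ P = ΣzᵢPᵢˢᵃᵗ.
P = 0.4427·214.8 + 0.5573·19.0 = 105.6807 kPa
yᵢ = zᵢPᵢˢᵃᵗ/P ⇒ y_B = 0.5573·19.0/105.6807 = 0.1002

Pbub = 105.6807 kPa, y_B = 0.1002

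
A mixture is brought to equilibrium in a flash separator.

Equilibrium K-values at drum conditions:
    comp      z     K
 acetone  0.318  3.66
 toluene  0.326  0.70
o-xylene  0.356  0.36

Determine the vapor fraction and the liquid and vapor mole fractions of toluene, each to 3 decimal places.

Rachford–Rice: g(ψ) = Σ zᵢ(Kᵢ−1)/(1+ψ(Kᵢ−1)) = 0.
Feasibility: ΣzᵢKᵢ = 1.520, Σzᵢ/Kᵢ = 1.541 — both > 1, two phases present.
Newton–Raphson from ψ = 0.5:
  ψ = 0.500: g = -0.0871, g' = -0.770 → ψ = 0.387
  ψ = 0.387: g = 0.0033, g' = -0.842 → ψ = 0.391
Converged at ψ = 0.391.
Compositions from xᵢ = zᵢ/(1+ψ(Kᵢ−1)), yᵢ = Kᵢxᵢ:
  acetone: x = 0.156, y = 0.571
  toluene: x = 0.369, y = 0.259
  o-xylene: x = 0.475, y = 0.171

ψ = 0.391, x_toluene = 0.369, y_toluene = 0.259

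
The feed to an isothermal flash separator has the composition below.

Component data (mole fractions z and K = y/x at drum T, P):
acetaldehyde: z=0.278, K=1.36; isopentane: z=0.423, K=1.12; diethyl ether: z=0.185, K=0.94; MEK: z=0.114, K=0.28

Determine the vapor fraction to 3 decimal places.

ψ = 0.459

Iterate (Newton) starting at ψ = 0.5:
  ψ = 0.500: g = -0.0070, g' = -0.176 → ψ = 0.460
  ψ = 0.460: g = -0.0002, g' = -0.165 → ψ = 0.459
Converged at ψ = 0.459.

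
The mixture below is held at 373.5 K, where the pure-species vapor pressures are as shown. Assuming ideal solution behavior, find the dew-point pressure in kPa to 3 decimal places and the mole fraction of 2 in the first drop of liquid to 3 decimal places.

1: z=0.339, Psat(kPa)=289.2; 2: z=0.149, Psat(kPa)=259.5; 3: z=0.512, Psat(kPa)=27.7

Pdew = 49.431 kPa, x_2 = 0.028

At the dew point ψ → 1, so Σzᵢ/Kᵢ = 1 with Kᵢ = Pᵢˢᵃᵗ/P ⇒ 1/P = Σzᵢ/Pᵢˢᵃᵗ.
1/P = 0.339/289.2 + 0.149/259.5 + 0.512/27.7 = 0.020230 ⇒ P = 49.431 kPa
xᵢ = zᵢP/Pᵢˢᵃᵗ ⇒ x_2 = 0.149·49.431/259.5 = 0.028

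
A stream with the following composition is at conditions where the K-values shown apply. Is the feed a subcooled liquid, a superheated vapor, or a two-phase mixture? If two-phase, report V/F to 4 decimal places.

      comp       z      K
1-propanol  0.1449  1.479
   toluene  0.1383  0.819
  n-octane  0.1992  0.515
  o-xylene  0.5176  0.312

ΣzᵢKᵢ = 0.5917; Σzᵢ/Kᵢ = 2.3126.
Since ΣzᵢKᵢ < 1 the mixture is below its bubble point — single liquid phase.

subcooled liquid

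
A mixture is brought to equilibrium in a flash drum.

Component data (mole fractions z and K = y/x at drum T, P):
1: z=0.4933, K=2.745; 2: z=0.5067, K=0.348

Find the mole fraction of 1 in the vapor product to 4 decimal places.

y_1 = 0.7467

Rachford–Rice: g(ψ) = Σ zᵢ(Kᵢ−1)/(1+ψ(Kᵢ−1)) = 0.
Feasibility: ΣzᵢKᵢ = 1.5304, Σzᵢ/Kᵢ = 1.6357 — both > 1, two phases present.
Binary case is linear: z₁(K₁−1)(1+ψ(K₂−1)) + z₂(K₂−1)(1+ψ(K₁−1)) = 0
⇒ ψ = [z₁(K₁−1)+z₂(K₂−1)] / [−(K₁−1)(K₂−1)] = 0.53044/1.13774 = 0.4662
Compositions from xᵢ = zᵢ/(1+ψ(Kᵢ−1)), yᵢ = Kᵢxᵢ:
  1: x = 0.2720, y = 0.7467
  2: x = 0.7280, y = 0.2533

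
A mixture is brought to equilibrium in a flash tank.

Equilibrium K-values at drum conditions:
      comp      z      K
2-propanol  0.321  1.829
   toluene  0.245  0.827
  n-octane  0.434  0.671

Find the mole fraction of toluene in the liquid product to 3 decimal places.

Material balance + equilibrium reduce to Σ zᵢ(Kᵢ−1)/(1+ψ(Kᵢ−1)) = 0.
g(0) = ΣzᵢKᵢ − 1 = 0.081 and g(1) = 1 − Σzᵢ/Kᵢ = -0.119, so a root lies in (0, 1).
Newton iteration, ψ⁰ = 0.5:
  ψ = 0.500: g = -0.0292, g' = -0.186 → ψ = 0.343
  ψ = 0.343: g = 0.0011, g' = -0.202 → ψ = 0.349
Converged at ψ = 0.349.
Compositions from xᵢ = zᵢ/(1+ψ(Kᵢ−1)), yᵢ = Kᵢxᵢ:
  2-propanol: x = 0.249, y = 0.455
  toluene: x = 0.261, y = 0.216
  n-octane: x = 0.490, y = 0.329

x_toluene = 0.261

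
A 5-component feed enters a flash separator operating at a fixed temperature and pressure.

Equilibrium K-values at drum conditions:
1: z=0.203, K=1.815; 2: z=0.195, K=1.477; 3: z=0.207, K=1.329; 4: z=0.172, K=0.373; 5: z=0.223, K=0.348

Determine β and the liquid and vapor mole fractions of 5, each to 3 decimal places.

β = 0.202, x_5 = 0.257, y_5 = 0.089

Rachford–Rice: g(β) = Σ zᵢ(Kᵢ−1)/(1+β(Kᵢ−1)) = 0.
g(0) = ΣzᵢKᵢ − 1 = 0.073 and g(1) = 1 − Σzᵢ/Kᵢ = -0.502, so a root lies in (0, 1).
Iterate (Newton) starting at β = 0.5:
  β = 0.500: g = -0.1217, g' = -0.466 → β = 0.239
  β = 0.239: g = -0.0139, g' = -0.376 → β = 0.202
Converged at β = 0.202.
Compositions from xᵢ = zᵢ/(1+β(Kᵢ−1)), yᵢ = Kᵢxᵢ:
  1: x = 0.174, y = 0.316
  2: x = 0.178, y = 0.263
  3: x = 0.194, y = 0.258
  4: x = 0.197, y = 0.073
  5: x = 0.257, y = 0.089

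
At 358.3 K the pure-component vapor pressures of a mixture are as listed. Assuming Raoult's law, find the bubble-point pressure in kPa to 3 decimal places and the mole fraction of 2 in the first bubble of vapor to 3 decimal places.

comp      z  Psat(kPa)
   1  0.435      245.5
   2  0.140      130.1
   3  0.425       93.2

At the bubble point ψ → 0, so ΣzᵢKᵢ = 1 with Kᵢ = Pᵢˢᵃᵗ/P ⇒ P = ΣzᵢPᵢˢᵃᵗ.
P = 0.435·245.5 + 0.140·130.1 + 0.425·93.2 = 164.617 kPa
yᵢ = zᵢPᵢˢᵃᵗ/P ⇒ y_2 = 0.140·130.1/164.617 = 0.111

Pbub = 164.617 kPa, y_2 = 0.111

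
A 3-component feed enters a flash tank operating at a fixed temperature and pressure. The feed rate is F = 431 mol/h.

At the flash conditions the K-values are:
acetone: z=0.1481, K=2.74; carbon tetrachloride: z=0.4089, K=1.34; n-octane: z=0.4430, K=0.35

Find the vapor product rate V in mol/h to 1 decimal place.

Newton–Raphson from V/F = 0.53:
  V/F = 0.5300: g = -0.18742, g' = -0.5909 → V/F = 0.2128
  V/F = 0.2128: g = -0.01647, g' = -0.5320 → V/F = 0.1818
  V/F = 0.1818: g = 0.00014, g' = -0.5414 → V/F = 0.1821
Converged at V/F = 0.1821.
Then V = V/F·F = 0.1821·431 = 78.5 mol/h and L = F − V = 352.5 mol/h.

V = 78.5 mol/h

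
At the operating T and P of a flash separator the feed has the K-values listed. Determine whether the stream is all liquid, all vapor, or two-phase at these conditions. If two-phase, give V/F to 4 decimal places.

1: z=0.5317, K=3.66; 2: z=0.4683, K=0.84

ΣzᵢKᵢ = 2.3394; Σzᵢ/Kᵢ = 0.7028.
Since Σzᵢ/Kᵢ < 1 the mixture is above its dew point — single vapor phase.

all vapor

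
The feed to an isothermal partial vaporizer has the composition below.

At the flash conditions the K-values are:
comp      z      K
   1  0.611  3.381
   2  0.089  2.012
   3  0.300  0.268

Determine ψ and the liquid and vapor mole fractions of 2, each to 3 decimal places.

ψ = 0.815, x_2 = 0.049, y_2 = 0.098

Material balance + equilibrium reduce to Σ zᵢ(Kᵢ−1)/(1+ψ(Kᵢ−1)) = 0.
g(0) = ΣzᵢKᵢ − 1 = 1.325 and g(1) = 1 − Σzᵢ/Kᵢ = -0.344, so a root lies in (0, 1).
Newton–Raphson from ψ = 0.5:
  ψ = 0.500: g = 0.3776, g' = -1.162 → ψ = 0.825
  ψ = 0.825: g = -0.0145, g' = -1.446 → ψ = 0.815
Converged at ψ = 0.815.
Compositions from xᵢ = zᵢ/(1+ψ(Kᵢ−1)), yᵢ = Kᵢxᵢ:
  1: x = 0.208, y = 0.703
  2: x = 0.049, y = 0.098
  3: x = 0.743, y = 0.199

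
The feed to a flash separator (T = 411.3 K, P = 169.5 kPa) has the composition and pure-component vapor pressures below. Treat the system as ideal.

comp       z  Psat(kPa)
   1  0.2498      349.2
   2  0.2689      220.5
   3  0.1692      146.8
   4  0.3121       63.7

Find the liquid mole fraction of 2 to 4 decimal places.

Raoult's law: Kᵢ = Pᵢˢᵃᵗ/P = Pᵢˢᵃᵗ/169.5.
  K_1 = 349.2/169.5 = 2.060177, K_2 = 220.5/169.5 = 1.300885, K_3 = 146.8/169.5 = 0.866077, K_4 = 63.7/169.5 = 0.375811
Rachford–Rice: g(ψ) = Σ zᵢ(Kᵢ−1)/(1+ψ(Kᵢ−1)) = 0.
Check two-phase: ΣzᵢKᵢ = 1.1283 > 1 and Σzᵢ/Kᵢ = 1.3538 > 1, so g(0) = 0.1283 > 0 and g(1) = -0.3538 < 0.
Iterate (Newton) starting at ψ = 0.35:
  ψ = 0.3500: g = -0.00668, g' = -0.3717 → ψ = 0.3320
Converged at ψ = 0.3320.
Compositions from xᵢ = zᵢ/(1+ψ(Kᵢ−1)), yᵢ = Kᵢxᵢ:
  1: x = 0.1848, y = 0.3807
  2: x = 0.2445, y = 0.3180
  3: x = 0.1771, y = 0.1534
  4: x = 0.3937, y = 0.1479

x_2 = 0.2445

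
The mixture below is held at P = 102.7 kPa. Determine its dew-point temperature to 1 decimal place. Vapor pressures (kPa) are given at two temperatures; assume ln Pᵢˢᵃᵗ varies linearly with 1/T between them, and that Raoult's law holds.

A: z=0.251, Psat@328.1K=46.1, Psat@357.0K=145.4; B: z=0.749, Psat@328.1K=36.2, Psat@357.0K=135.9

Dew-point temperature: Σzᵢ·P/Pᵢˢᵃᵗ(T) = 1. Interpolate ln Pᵢˢᵃᵗ = aᵢ + bᵢ/T.
  T = 328.1 K: ΣzᵢP/Pᵢˢᵃᵗ = 2.6841
  T = 357.0 K: ΣzᵢP/Pᵢˢᵃᵗ = 0.7433
  T = 342.6 K: ΣzᵢP/Pᵢˢᵃᵗ = 1.3708
  T = 349.8 K: ΣzᵢP/Pᵢˢᵃᵗ = 1.0029
  T = 353.4 K: ΣzᵢP/Pᵢˢᵃᵗ = 0.8621
  T = 351.6 K: ΣzᵢP/Pᵢˢᵃᵗ = 0.9295
Interpolating between 349.8 K and 351.6 K gives T ≈ 349.9 K.

T = 349.9 K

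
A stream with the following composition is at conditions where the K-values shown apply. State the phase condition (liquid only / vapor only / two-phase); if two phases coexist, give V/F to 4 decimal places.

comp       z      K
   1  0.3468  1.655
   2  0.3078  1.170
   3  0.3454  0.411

ΣzᵢKᵢ = 1.0760; Σzᵢ/Kᵢ = 1.3130.
Both exceed 1, so a two-phase solution exists.
Let ψ = V/F and solve Σ zᵢ(Kᵢ−1)/(1+ψ(Kᵢ−1)) = 0.
Newton iteration, ψ⁰ = 0.67:
  ψ = 0.6700: g = -0.13121, g' = -0.4060 → ψ = 0.3468
  ψ = 0.3468: g = -0.02115, g' = -0.2960 → ψ = 0.2754
  ψ = 0.2754: g = -0.00039, g' = -0.2856 → ψ = 0.2740
Converged at ψ = 0.2740.

two-phase, V/F = 0.2740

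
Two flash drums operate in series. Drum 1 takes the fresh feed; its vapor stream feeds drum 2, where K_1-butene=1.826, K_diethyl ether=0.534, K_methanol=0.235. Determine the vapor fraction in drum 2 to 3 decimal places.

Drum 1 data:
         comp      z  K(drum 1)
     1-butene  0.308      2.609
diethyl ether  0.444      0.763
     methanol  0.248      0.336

Drum 1:
Rachford–Rice: g(ψ₁) = Σ zᵢ(Kᵢ−1)/(1+ψ₁(Kᵢ−1)) = 0.
Feasibility: ΣzᵢKᵢ = 1.226, Σzᵢ/Kᵢ = 1.438 — both > 1, two phases present.
Newton–Raphson from ψ₁ = 0.5:
  ψ₁ = 0.500: g = -0.0913, g' = -0.522 → ψ₁ = 0.325
  ψ₁ = 0.325: g = 0.0013, g' = -0.551 → ψ₁ = 0.328
Converged at ψ₁ = 0.328.
Drum-1 compositions:
  1-butene: x = 0.202, y = 0.526
  diethyl ether: x = 0.481, y = 0.367
  methanol: x = 0.317, y = 0.106
Drum-2 feed = drum-1 vapor: z₂ = (0.5262, 0.3673, 0.1065).
Drum 2:
Let ψ₂ = V/F and solve Σ zᵢ(Kᵢ−1)/(1+ψ₂(Kᵢ−1)) = 0.
g(0) = ΣzᵢKᵢ − 1 = 0.182 and g(1) = 1 − Σzᵢ/Kᵢ = -0.429, so a root lies in (0, 1).
Newton–Raphson from ψ₂ = 0.38:
  ψ₂ = 0.380: g = 0.0080, g' = -0.450 → ψ₂ = 0.398
Converged at ψ₂ = 0.398.
  1-butene: x = 0.396, y = 0.723
  diethyl ether: x = 0.451, y = 0.241
  methanol: x = 0.153, y = 0.036

V/F (drum 2) = 0.398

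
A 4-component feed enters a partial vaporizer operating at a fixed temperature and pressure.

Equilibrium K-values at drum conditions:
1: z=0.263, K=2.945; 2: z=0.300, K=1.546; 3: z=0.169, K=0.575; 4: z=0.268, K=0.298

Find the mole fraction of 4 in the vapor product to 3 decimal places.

y_4 = 0.124

Material balance + equilibrium reduce to Σ zᵢ(Kᵢ−1)/(1+ψ(Kᵢ−1)) = 0.
Check two-phase: ΣzᵢKᵢ = 1.415 > 1 and Σzᵢ/Kᵢ = 1.477 > 1, so g(0) = 0.415 > 0 and g(1) = -0.477 < 0.
Iterate (Newton) starting at ψ = 0.5:
  ψ = 0.500: g = 0.0069, g' = -0.674 → ψ = 0.510
Converged at ψ = 0.510.
Compositions from xᵢ = zᵢ/(1+ψ(Kᵢ−1)), yᵢ = Kᵢxᵢ:
  1: x = 0.132, y = 0.389
  2: x = 0.235, y = 0.363
  3: x = 0.216, y = 0.124
  4: x = 0.418, y = 0.124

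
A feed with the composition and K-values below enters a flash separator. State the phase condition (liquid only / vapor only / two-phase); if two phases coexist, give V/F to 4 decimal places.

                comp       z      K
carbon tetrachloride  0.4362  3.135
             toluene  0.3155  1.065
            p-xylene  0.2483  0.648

ΣzᵢKᵢ = 1.8644; Σzᵢ/Kᵢ = 0.8186.
Since Σzᵢ/Kᵢ < 1 the mixture is above its dew point — single vapor phase.

vapor only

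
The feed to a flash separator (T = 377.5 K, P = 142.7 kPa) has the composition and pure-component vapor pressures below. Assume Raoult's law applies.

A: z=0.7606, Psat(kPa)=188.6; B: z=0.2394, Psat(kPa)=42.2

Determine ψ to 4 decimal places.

ψ = 0.3357

Raoult's law: Kᵢ = Pᵢˢᵃᵗ/P = Pᵢˢᵃᵗ/142.7.
  K_A = 188.6/142.7 = 1.321654, K_B = 42.2/142.7 = 0.295725
Rachford–Rice: g(ψ) = Σ zᵢ(Kᵢ−1)/(1+ψ(Kᵢ−1)) = 0.
Check two-phase: ΣzᵢKᵢ = 1.0760 > 1 and Σzᵢ/Kᵢ = 1.3850 > 1, so g(0) = 0.0760 > 0 and g(1) = -0.3850 < 0.
Newton–Raphson from ψ = 0.5:
  ψ = 0.5000: g = -0.04949, g' = -0.3413 → ψ = 0.3550
  ψ = 0.3550: g = -0.00523, g' = -0.2745 → ψ = 0.3359
  ψ = 0.3359: g = -0.00006, g' = -0.2678 → ψ = 0.3357
Converged at ψ = 0.3357.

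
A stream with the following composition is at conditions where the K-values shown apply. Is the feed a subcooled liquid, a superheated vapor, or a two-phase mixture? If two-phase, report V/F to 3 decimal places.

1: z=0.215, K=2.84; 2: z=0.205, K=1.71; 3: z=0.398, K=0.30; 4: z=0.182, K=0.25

ΣzᵢKᵢ = 1.126; Σzᵢ/Kᵢ = 2.250.
Both exceed 1, so a two-phase solution exists.
Let ψ = V/F and solve Σ zᵢ(Kᵢ−1)/(1+ψ(Kᵢ−1)) = 0.
Newton iteration, ψ⁰ = 0.5:
  ψ = 0.500: g = -0.3336, g' = -0.977 → ψ = 0.159
  ψ = 0.159: g = -0.0314, g' = -0.898 → ψ = 0.124
Converged at ψ = 0.124.

two-phase, V/F = 0.124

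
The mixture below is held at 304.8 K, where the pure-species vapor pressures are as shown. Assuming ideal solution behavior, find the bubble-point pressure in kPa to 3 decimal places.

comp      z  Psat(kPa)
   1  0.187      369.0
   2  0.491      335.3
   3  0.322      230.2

At the bubble point ψ → 0, so ΣzᵢKᵢ = 1 with Kᵢ = Pᵢˢᵃᵗ/P ⇒ P = ΣzᵢPᵢˢᵃᵗ.
P = 0.187·369.0 + 0.491·335.3 + 0.322·230.2 = 307.760 kPa

Pbub = 307.760 kPa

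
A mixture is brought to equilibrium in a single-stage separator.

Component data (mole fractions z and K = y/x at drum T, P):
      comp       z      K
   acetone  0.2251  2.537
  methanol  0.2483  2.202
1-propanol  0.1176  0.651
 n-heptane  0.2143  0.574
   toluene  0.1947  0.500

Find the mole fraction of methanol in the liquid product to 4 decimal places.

x_methanol = 0.1359

Material balance + equilibrium reduce to Σ zᵢ(Kᵢ−1)/(1+ψ(Kᵢ−1)) = 0.
g(0) = ΣzᵢKᵢ − 1 = 0.4148 and g(1) = 1 − Σzᵢ/Kᵢ = -0.1449, so a root lies in (0, 1).
Newton–Raphson from ψ = 0.61:
  ψ = 0.6100: g = 0.03520, g' = -0.4560 → ψ = 0.6872
  ψ = 0.6872: g = 0.00032, g' = -0.4489 → ψ = 0.6879
Converged at ψ = 0.6879.
Compositions from xᵢ = zᵢ/(1+ψ(Kᵢ−1)), yᵢ = Kᵢxᵢ:
  acetone: x = 0.1094, y = 0.2776
  methanol: x = 0.1359, y = 0.2993
  1-propanol: x = 0.1548, y = 0.1007
  n-heptane: x = 0.3031, y = 0.1740
  toluene: x = 0.2968, y = 0.1484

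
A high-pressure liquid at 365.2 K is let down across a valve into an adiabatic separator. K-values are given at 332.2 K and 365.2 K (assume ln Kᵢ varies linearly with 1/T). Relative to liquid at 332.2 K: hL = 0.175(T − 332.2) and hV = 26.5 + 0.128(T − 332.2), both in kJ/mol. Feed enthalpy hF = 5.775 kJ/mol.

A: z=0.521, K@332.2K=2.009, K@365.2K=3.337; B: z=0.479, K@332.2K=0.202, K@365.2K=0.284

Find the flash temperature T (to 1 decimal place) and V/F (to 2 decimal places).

T = 333.9 K, V/F = 0.21

Adiabatic flash: solve Rachford–Rice at each trial T, then check hF = ψ·hV(T) + (1−ψ)·hL(T).
  T = 332.2 K: K = (2.009, 0.202), RR gives ψ = 0.178, H_out = 4.721 kJ/mol
  T = 365.2 K: K = (3.337, 0.284), RR gives ψ = 0.523, H_out = 18.816 kJ/mol
  T = 348.7 K: K = (2.620, 0.241), RR gives ψ = 0.391, H_out = 12.952 kJ/mol
  T = 340.4 K: K = (2.300, 0.221), RR gives ψ = 0.301, H_out = 9.283 kJ/mol
  T = 336.3 K: K = (2.151, 0.212), RR gives ψ = 0.245, H_out = 7.155 kJ/mol
  T = 334.2 K: K = (2.078, 0.207), RR gives ψ = 0.212, H_out = 5.953 kJ/mol
Linear interpolation between T = 332.2 (H_out = 4.721) and T = 334.2 (H_out = 5.953) on hF = 5.775 gives T ≈ 333.9 K, at which ψ = 0.21.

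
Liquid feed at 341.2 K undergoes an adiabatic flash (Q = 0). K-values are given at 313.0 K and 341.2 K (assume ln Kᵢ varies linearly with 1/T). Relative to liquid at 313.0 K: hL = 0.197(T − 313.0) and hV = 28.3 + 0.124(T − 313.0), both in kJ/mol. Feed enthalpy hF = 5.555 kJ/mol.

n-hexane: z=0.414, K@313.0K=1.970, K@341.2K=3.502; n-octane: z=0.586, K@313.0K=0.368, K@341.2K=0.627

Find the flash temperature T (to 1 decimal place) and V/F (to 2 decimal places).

Adiabatic flash: solve Rachford–Rice at each trial T, then check hF = ψ·hV(T) + (1−ψ)·hL(T).
  T = 313.0 K: K = (1.970, 0.368), RR gives ψ = 0.051, H_out = 1.442 kJ/mol
  T = 341.2 K: K = (3.502, 0.627), RR gives ψ = 0.876, H_out = 28.535 kJ/mol
  T = 327.1 K: K = (2.659, 0.486), RR gives ψ = 0.452, H_out = 15.108 kJ/mol
  T = 320.1 K: K = (2.299, 0.425), RR gives ψ = 0.268, H_out = 8.853 kJ/mol
  T = 316.6 K: K = (2.132, 0.396), RR gives ψ = 0.168, H_out = 5.416 kJ/mol
  T = 318.4 K: K = (2.217, 0.411), RR gives ψ = 0.221, H_out = 7.224 kJ/mol
Linear interpolation between T = 316.6 (H_out = 5.416) and T = 318.4 (H_out = 7.224) on hF = 5.555 gives T ≈ 316.7 K, at which ψ = 0.17.

T = 316.7 K, V/F = 0.17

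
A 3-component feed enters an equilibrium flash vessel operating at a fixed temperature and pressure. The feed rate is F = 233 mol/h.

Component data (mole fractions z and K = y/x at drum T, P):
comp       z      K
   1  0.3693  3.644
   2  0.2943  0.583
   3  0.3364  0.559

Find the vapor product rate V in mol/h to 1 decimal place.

V = 144.6 mol/h

Newton iteration, ψ⁰ = 0.42:
  ψ = 0.4200: g = 0.13180, g' = -0.7534 → ψ = 0.5949
  ψ = 0.5949: g = 0.01515, g' = -0.6007 → ψ = 0.6202
  ψ = 0.6202: g = 0.00017, g' = -0.5876 → ψ = 0.6205
Converged at ψ = 0.6205.
Then V = ψ·F = 0.6205·233 = 144.6 mol/h and L = F − V = 88.4 mol/h.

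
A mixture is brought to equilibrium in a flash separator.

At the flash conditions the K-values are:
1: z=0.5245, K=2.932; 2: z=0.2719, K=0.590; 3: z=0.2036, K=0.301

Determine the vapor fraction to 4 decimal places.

Newton iteration, ψ⁰ = 0.4:
  ψ = 0.4000: g = 0.24070, g' = -0.8800 → ψ = 0.6735
  ψ = 0.6735: g = 0.01741, g' = -0.8121 → ψ = 0.6950
  ψ = 0.6950: g = -0.00010, g' = -0.8223 → ψ = 0.6948
Converged at ψ = 0.6948.

ψ = 0.6948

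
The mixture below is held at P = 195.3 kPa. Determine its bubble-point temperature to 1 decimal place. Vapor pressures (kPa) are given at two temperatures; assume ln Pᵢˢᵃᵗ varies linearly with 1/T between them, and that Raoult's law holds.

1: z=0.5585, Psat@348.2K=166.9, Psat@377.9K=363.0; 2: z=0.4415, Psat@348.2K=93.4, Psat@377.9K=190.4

Bubble-point temperature: ΣzᵢPᵢˢᵃᵗ(T) = P. Interpolate ln Pᵢˢᵃᵗ = aᵢ + bᵢ/T.
  T = 348.2 K: ΣzᵢPᵢˢᵃᵗ = 134.45 kPa
  T = 377.9 K: ΣzᵢPᵢˢᵃᵗ = 286.80 kPa
  T = 363.0 K: ΣzᵢPᵢˢᵃᵗ = 199.16 kPa
  T = 355.6 K: ΣzᵢPᵢˢᵃᵗ = 164.30 kPa
  T = 359.3 K: ΣzᵢPᵢˢᵃᵗ = 181.07 kPa
  T = 361.1 K: ΣzᵢPᵢˢᵃᵗ = 189.70 kPa
Interpolating between 361.1 K and 363.0 K gives T ≈ 362.2 K.

T = 362.2 K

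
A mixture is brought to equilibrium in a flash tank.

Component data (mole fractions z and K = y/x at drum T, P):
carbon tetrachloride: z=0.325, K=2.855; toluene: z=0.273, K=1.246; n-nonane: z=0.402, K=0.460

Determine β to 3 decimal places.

Material balance + equilibrium reduce to Σ zᵢ(Kᵢ−1)/(1+β(Kᵢ−1)) = 0.
Check two-phase: ΣzᵢKᵢ = 1.453 > 1 and Σzᵢ/Kᵢ = 1.207 > 1, so g(0) = 0.453 > 0 and g(1) = -0.207 < 0.
Newton iteration, β⁰ = 0.44:
  β = 0.440: g = 0.1078, g' = -0.554 → β = 0.635
  β = 0.635: g = 0.0048, g' = -0.520 → β = 0.644
Converged at β = 0.644.

β = 0.644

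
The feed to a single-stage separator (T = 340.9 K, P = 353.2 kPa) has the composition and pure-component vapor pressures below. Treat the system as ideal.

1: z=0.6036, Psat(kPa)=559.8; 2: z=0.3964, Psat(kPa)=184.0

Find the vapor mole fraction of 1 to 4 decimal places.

y_1 = 0.7136

Raoult's law: Kᵢ = Pᵢˢᵃᵗ/P = Pᵢˢᵃᵗ/353.2.
  K_1 = 559.8/353.2 = 1.584938, K_2 = 184.0/353.2 = 0.520951
Material balance + equilibrium reduce to Σ zᵢ(Kᵢ−1)/(1+V/F(Kᵢ−1)) = 0.
Feasibility: ΣzᵢKᵢ = 1.1632, Σzᵢ/Kᵢ = 1.1418 — both > 1, two phases present.
Binary case is linear: z₁(K₁−1)(1+V/F(K₂−1)) + z₂(K₂−1)(1+V/F(K₁−1)) = 0
⇒ V/F = [z₁(K₁−1)+z₂(K₂−1)] / [−(K₁−1)(K₂−1)] = 0.16317/0.28021 = 0.5823
Compositions from xᵢ = zᵢ/(1+V/F(Kᵢ−1)), yᵢ = Kᵢxᵢ:
  1: x = 0.4502, y = 0.7136
  2: x = 0.5498, y = 0.2864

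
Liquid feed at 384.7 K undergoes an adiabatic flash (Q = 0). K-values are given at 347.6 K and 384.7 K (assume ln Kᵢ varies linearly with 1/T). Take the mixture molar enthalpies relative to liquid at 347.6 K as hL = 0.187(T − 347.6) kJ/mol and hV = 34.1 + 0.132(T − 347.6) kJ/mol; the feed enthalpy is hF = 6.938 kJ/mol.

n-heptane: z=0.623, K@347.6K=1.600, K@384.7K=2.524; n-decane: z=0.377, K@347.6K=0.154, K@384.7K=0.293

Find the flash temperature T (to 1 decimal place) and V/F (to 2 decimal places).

T = 351.0 K, V/F = 0.19

Adiabatic flash: solve Rachford–Rice at each trial T, then check hF = ψ·hV(T) + (1−ψ)·hL(T).
  T = 347.6 K: K = (1.600, 0.154), RR gives ψ = 0.108, H_out = 3.685 kJ/mol
  T = 384.7 K: K = (2.524, 0.293), RR gives ψ = 0.634, H_out = 27.257 kJ/mol
  T = 366.1 K: K = (2.032, 0.216), RR gives ψ = 0.429, H_out = 17.650 kJ/mol
  T = 356.9 K: K = (1.810, 0.183), RR gives ψ = 0.297, H_out = 11.721 kJ/mol
  T = 352.2 K: K = (1.702, 0.168), RR gives ψ = 0.212, H_out = 8.025 kJ/mol
  T = 349.9 K: K = (1.650, 0.161), RR gives ψ = 0.163, H_out = 5.964 kJ/mol
Linear interpolation between T = 349.9 (H_out = 5.964) and T = 352.2 (H_out = 8.025) on hF = 6.938 gives T ≈ 351.0 K, at which ψ = 0.19.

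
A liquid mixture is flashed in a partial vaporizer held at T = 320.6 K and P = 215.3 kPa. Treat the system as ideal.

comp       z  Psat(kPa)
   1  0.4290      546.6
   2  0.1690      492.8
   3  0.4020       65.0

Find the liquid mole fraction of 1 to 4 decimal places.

Raoult's law: Kᵢ = Pᵢˢᵃᵗ/P = Pᵢˢᵃᵗ/215.3.
  K_1 = 546.6/215.3 = 2.538783, K_2 = 492.8/215.3 = 2.288899, K_3 = 65.0/215.3 = 0.301904
Iterate (Newton) starting at β = 0.5:
  β = 0.5000: g = 0.07443, g' = -0.8906 → β = 0.5836
  β = 0.5836: g = -0.00143, g' = -0.9313 → β = 0.5820
Converged at β = 0.5820.
Compositions from xᵢ = zᵢ/(1+β(Kᵢ−1)), yᵢ = Kᵢxᵢ:
  1: x = 0.2263, y = 0.5746
  2: x = 0.0966, y = 0.2210
  3: x = 0.6771, y = 0.2044

x_1 = 0.2263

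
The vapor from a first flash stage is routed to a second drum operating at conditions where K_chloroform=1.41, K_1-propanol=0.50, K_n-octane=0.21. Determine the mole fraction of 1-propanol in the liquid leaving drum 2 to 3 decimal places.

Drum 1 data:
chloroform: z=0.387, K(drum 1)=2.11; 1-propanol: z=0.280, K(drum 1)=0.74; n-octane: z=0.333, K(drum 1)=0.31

Drum 1:
Rachford–Rice: g(ψ₁) = Σ zᵢ(Kᵢ−1)/(1+ψ₁(Kᵢ−1)) = 0.
Check two-phase: ΣzᵢKᵢ = 1.127 > 1 and Σzᵢ/Kᵢ = 1.636 > 1, so g(0) = 0.127 > 0 and g(1) = -0.636 < 0.
Newton iteration, ψ₁⁰ = 0.5:
  ψ₁ = 0.500: g = -0.1582, g' = -0.592 → ψ₁ = 0.233
  ψ₁ = 0.233: g = -0.0098, g' = -0.548 → ψ₁ = 0.215
Converged at ψ₁ = 0.215.
Drum-1 compositions:
  chloroform: x = 0.312, y = 0.659
  1-propanol: x = 0.297, y = 0.219
  n-octane: x = 0.391, y = 0.121
Drum-2 feed = drum-1 vapor: z₂ = (0.6593, 0.2195, 0.1212).
Drum 2:
Material balance + equilibrium reduce to Σ zᵢ(Kᵢ−1)/(1+ψ₂(Kᵢ−1)) = 0.
Feasibility: ΣzᵢKᵢ = 1.065, Σzᵢ/Kᵢ = 1.484 — both > 1, two phases present.
Newton–Raphson from ψ₂ = 0.41:
  ψ₂ = 0.410: g = -0.0482, g' = -0.334 → ψ₂ = 0.265
  ψ₂ = 0.265: g = -0.0039, g' = -0.284 → ψ₂ = 0.252
Converged at ψ₂ = 0.252.
  chloroform: x = 0.598, y = 0.843
  1-propanol: x = 0.251, y = 0.126
  n-octane: x = 0.151, y = 0.032

x_1-propanol (drum 2) = 0.251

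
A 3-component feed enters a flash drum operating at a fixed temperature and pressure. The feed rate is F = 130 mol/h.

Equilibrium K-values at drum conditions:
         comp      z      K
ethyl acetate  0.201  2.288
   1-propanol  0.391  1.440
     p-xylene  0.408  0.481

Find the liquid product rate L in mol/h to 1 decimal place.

L = 60.7 mol/h

Rachford–Rice: g(ψ) = Σ zᵢ(Kᵢ−1)/(1+ψ(Kᵢ−1)) = 0.
Feasibility: ΣzᵢKᵢ = 1.219, Σzᵢ/Kᵢ = 1.208 — both > 1, two phases present.
Newton–Raphson from ψ = 0.5:
  ψ = 0.500: g = 0.0125, g' = -0.375 → ψ = 0.533
Converged at ψ = 0.533.
Then V = ψ·F = 0.5334·130 = 69.3 mol/h and L = F − V = 60.7 mol/h.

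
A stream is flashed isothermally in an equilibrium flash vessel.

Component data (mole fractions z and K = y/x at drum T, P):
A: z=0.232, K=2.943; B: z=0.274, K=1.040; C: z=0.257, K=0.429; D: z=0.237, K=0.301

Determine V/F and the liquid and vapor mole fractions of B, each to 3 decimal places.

Rachford–Rice: g(V/F) = Σ zᵢ(Kᵢ−1)/(1+V/F(Kᵢ−1)) = 0.
g(0) = ΣzᵢKᵢ − 1 = 0.149 and g(1) = 1 − Σzᵢ/Kᵢ = -0.729, so a root lies in (0, 1).
Newton–Raphson from V/F = 0.34:
  V/F = 0.340: g = -0.1171, g' = -0.646 → V/F = 0.159
  V/F = 0.159: g = 0.0077, g' = -0.760 → V/F = 0.169
Converged at V/F = 0.169.
Compositions from xᵢ = zᵢ/(1+V/F(Kᵢ−1)), yᵢ = Kᵢxᵢ:
  A: x = 0.175, y = 0.514
  B: x = 0.272, y = 0.283
  C: x = 0.284, y = 0.122
  D: x = 0.269, y = 0.081

V/F = 0.169, x_B = 0.272, y_B = 0.283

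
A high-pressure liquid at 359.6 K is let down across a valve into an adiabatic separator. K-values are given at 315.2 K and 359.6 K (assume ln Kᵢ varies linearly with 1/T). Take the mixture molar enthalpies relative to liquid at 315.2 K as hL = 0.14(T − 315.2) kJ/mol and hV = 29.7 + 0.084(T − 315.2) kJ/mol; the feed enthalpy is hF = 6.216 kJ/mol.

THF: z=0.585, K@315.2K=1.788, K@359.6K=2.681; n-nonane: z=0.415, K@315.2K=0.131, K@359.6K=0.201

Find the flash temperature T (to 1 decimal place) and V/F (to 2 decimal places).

T = 318.9 K, V/F = 0.19

Adiabatic flash: solve Rachford–Rice at each trial T, then check hF = ψ·hV(T) + (1−ψ)·hL(T).
  T = 315.2 K: K = (1.788, 0.131), RR gives ψ = 0.147, H_out = 4.352 kJ/mol
  T = 359.6 K: K = (2.681, 0.201), RR gives ψ = 0.485, H_out = 19.422 kJ/mol
  T = 337.4 K: K = (2.219, 0.165), RR gives ψ = 0.360, H_out = 13.345 kJ/mol
  T = 326.3 K: K = (1.999, 0.147), RR gives ψ = 0.271, H_out = 9.428 kJ/mol
  T = 320.8 K: K = (1.893, 0.139), RR gives ψ = 0.215, H_out = 7.104 kJ/mol
  T = 318.0 K: K = (1.840, 0.135), RR gives ψ = 0.183, H_out = 5.785 kJ/mol
  T = 319.4 K: K = (1.867, 0.137), RR gives ψ = 0.199, H_out = 6.457 kJ/mol
Linear interpolation between T = 318.0 (H_out = 5.785) and T = 319.4 (H_out = 6.457) on hF = 6.216 gives T ≈ 318.9 K, at which ψ = 0.19.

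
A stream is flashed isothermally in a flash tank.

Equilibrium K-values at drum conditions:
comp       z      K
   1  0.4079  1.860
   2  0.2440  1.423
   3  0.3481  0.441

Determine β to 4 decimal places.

Let β = V/F and solve Σ zᵢ(Kᵢ−1)/(1+β(Kᵢ−1)) = 0.
Feasibility: ΣzᵢKᵢ = 1.2594, Σzᵢ/Kᵢ = 1.1801 — both > 1, two phases present.
Iterate (Newton) starting at β = 0.5:
  β = 0.5000: g = 0.06043, g' = -0.3868 → β = 0.6562
  β = 0.6562: g = -0.00230, g' = -0.4213 → β = 0.6508
Converged at β = 0.6508.

β = 0.6508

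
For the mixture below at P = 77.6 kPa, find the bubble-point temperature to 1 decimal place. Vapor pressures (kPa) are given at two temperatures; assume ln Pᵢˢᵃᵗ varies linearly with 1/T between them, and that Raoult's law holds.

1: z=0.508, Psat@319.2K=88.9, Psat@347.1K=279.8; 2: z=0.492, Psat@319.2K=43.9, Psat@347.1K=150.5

Bubble-point temperature: ΣzᵢPᵢˢᵃᵗ(T) = P. Interpolate ln Pᵢˢᵃᵗ = aᵢ + bᵢ/T.
  T = 319.2 K: ΣzᵢPᵢˢᵃᵗ = 66.76 kPa
  T = 347.1 K: ΣzᵢPᵢˢᵃᵗ = 216.18 kPa
  T = 333.1 K: ΣzᵢPᵢˢᵃᵗ = 122.84 kPa
  T = 326.1 K: ΣzᵢPᵢˢᵃᵗ = 90.95 kPa
  T = 322.6 K: ΣzᵢPᵢˢᵃᵗ = 77.87 kPa
  T = 320.9 K: ΣzᵢPᵢˢᵃᵗ = 72.13 kPa
Interpolating between 320.9 K and 322.6 K gives T ≈ 322.5 K.

T = 322.5 K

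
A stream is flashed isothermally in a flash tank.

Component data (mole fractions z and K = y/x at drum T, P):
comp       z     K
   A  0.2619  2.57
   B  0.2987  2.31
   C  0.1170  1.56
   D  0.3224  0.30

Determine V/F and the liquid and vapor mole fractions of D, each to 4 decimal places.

Rachford–Rice: g(V/F) = Σ zᵢ(Kᵢ−1)/(1+V/F(Kᵢ−1)) = 0.
g(0) = ΣzᵢKᵢ − 1 = 0.6423 and g(1) = 1 − Σzᵢ/Kᵢ = -0.3809, so a root lies in (0, 1).
Newton–Raphson from V/F = 0.5:
  V/F = 0.5000: g = 0.17078, g' = -0.7861 → V/F = 0.7173
  V/F = 0.7173: g = -0.01136, g' = -0.9349 → V/F = 0.7051
  V/F = 0.7051: g = -0.00010, g' = -0.9188 → V/F = 0.7050
Converged at V/F = 0.7050.
Compositions from xᵢ = zᵢ/(1+V/F(Kᵢ−1)), yᵢ = Kᵢxᵢ:
  A: x = 0.1243, y = 0.3195
  B: x = 0.1553, y = 0.3587
  C: x = 0.0839, y = 0.1309
  D: x = 0.6365, y = 0.1910

V/F = 0.7050, x_D = 0.6365, y_D = 0.1910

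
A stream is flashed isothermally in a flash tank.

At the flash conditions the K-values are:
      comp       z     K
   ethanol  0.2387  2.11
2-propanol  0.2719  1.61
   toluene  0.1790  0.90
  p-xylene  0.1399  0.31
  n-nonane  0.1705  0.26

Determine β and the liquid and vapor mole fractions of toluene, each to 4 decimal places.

β = 0.3723, x_toluene = 0.1859, y_toluene = 0.1673

Iterate (Newton) starting at β = 0.5:
  β = 0.5000: g = -0.06900, g' = -0.5735 → β = 0.3797
  β = 0.3797: g = -0.00381, g' = -0.5171 → β = 0.3723
Converged at β = 0.3723.
Compositions from xᵢ = zᵢ/(1+β(Kᵢ−1)), yᵢ = Kᵢxᵢ:
  ethanol: x = 0.1689, y = 0.3564
  2-propanol: x = 0.2216, y = 0.3567
  toluene: x = 0.1859, y = 0.1673
  p-xylene: x = 0.1883, y = 0.0584
  n-nonane: x = 0.2353, y = 0.0612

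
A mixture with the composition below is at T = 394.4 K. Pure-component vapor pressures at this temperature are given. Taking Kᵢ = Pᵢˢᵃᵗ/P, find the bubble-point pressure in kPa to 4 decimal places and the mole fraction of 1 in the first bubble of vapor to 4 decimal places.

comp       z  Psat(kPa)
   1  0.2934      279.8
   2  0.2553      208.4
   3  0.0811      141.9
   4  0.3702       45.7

Pbub = 163.7241 kPa, y_1 = 0.5014

At the bubble point ψ → 0, so ΣzᵢKᵢ = 1 with Kᵢ = Pᵢˢᵃᵗ/P ⇒ P = ΣzᵢPᵢˢᵃᵗ.
P = 0.2934·279.8 + 0.2553·208.4 + 0.0811·141.9 + 0.3702·45.7 = 163.7241 kPa
yᵢ = zᵢPᵢˢᵃᵗ/P ⇒ y_1 = 0.2934·279.8/163.7241 = 0.5014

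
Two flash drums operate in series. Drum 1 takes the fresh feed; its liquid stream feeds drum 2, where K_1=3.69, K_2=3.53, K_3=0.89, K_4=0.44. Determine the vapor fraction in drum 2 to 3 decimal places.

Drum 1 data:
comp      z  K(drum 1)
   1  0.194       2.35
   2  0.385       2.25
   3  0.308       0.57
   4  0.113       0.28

V/F (drum 2) = 0.669

Drum 1:
Rachford–Rice: g(ψ₁) = Σ zᵢ(Kᵢ−1)/(1+ψ₁(Kᵢ−1)) = 0.
g(0) = ΣzᵢKᵢ − 1 = 0.529 and g(1) = 1 − Σzᵢ/Kᵢ = -0.198, so a root lies in (0, 1).
Newton–Raphson from ψ₁ = 0.45:
  ψ₁ = 0.450: g = 0.1864, g' = -0.599 → ψ₁ = 0.761
  ψ₁ = 0.761: g = -0.0011, g' = -0.657 → ψ₁ = 0.759
Converged at ψ₁ = 0.759.
Drum-1 compositions:
  1: x = 0.096, y = 0.225
  2: x = 0.198, y = 0.444
  3: x = 0.457, y = 0.261
  4: x = 0.249, y = 0.070
Drum-2 feed = drum-1 liquid: z₂ = (0.0958, 0.1975, 0.4574, 0.2493).
Drum 2:
Rachford–Rice: g(ψ₂) = Σ zᵢ(Kᵢ−1)/(1+ψ₂(Kᵢ−1)) = 0.
Feasibility: ΣzᵢKᵢ = 1.567, Σzᵢ/Kᵢ = 1.162 — both > 1, two phases present.
Newton–Raphson from ψ₂ = 0.57:
  ψ₂ = 0.570: g = 0.0475, g' = -0.495 → ψ₂ = 0.666
  ψ₂ = 0.666: g = 0.0014, g' = -0.470 → ψ₂ = 0.669
Converged at ψ₂ = 0.669.
  1: x = 0.034, y = 0.126
  2: x = 0.073, y = 0.259
  3: x = 0.494, y = 0.439
  4: x = 0.399, y = 0.175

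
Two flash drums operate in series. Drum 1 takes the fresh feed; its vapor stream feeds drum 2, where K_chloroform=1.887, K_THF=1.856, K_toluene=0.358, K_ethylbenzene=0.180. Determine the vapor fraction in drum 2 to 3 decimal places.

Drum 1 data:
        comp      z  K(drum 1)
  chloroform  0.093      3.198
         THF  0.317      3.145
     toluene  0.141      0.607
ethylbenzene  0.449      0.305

V/F (drum 2) = 0.602

Drum 1:
Let ψ₁ = V/F and solve Σ zᵢ(Kᵢ−1)/(1+ψ₁(Kᵢ−1)) = 0.
Check two-phase: ΣzᵢKᵢ = 1.517 > 1 and Σzᵢ/Kᵢ = 1.834 > 1, so g(0) = 0.517 > 0 and g(1) = -0.834 < 0.
Newton iteration, ψ₁⁰ = 0.5:
  ψ₁ = 0.500: g = -0.1217, g' = -0.985 → ψ₁ = 0.376
  ψ₁ = 0.376: g = 0.0005, g' = -1.009 → ψ₁ = 0.377
Converged at ψ₁ = 0.377.
Drum-1 compositions:
  chloroform: x = 0.051, y = 0.163
  THF: x = 0.175, y = 0.551
  toluene: x = 0.166, y = 0.100
  ethylbenzene: x = 0.608, y = 0.186
Drum-2 feed = drum-1 vapor: z₂ = (0.1627, 0.5513, 0.1005, 0.1855).
Drum 2:
Material balance + equilibrium reduce to Σ zᵢ(Kᵢ−1)/(1+ψ₂(Kᵢ−1)) = 0.
Feasibility: ΣzᵢKᵢ = 1.400, Σzᵢ/Kᵢ = 1.695 — both > 1, two phases present.
Newton iteration, ψ₂⁰ = 0.5:
  ψ₂ = 0.500: g = 0.0776, g' = -0.708 → ψ₂ = 0.610
  ψ₂ = 0.610: g = -0.0064, g' = -0.839 → ψ₂ = 0.602
Converged at ψ₂ = 0.602.
  chloroform: x = 0.106, y = 0.200
  THF: x = 0.364, y = 0.675
  toluene: x = 0.164, y = 0.059
  ethylbenzene: x = 0.366, y = 0.066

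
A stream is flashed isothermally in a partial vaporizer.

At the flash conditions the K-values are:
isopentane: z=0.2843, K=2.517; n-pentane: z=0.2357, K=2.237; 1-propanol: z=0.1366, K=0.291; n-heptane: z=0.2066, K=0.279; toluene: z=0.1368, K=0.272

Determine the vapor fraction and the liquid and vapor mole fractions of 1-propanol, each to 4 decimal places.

Material balance + equilibrium reduce to Σ zᵢ(Kᵢ−1)/(1+ψ(Kᵢ−1)) = 0.
g(0) = ΣzᵢKᵢ − 1 = 0.3774 and g(1) = 1 − Σzᵢ/Kᵢ = -0.9312, so a root lies in (0, 1).
Iterate (Newton) starting at ψ = 0.59:
  ψ = 0.5900: g = -0.20417, g' = -1.0537 → ψ = 0.3962
  ψ = 0.3962: g = -0.01816, g' = -0.9041 → ψ = 0.3762
  ψ = 0.3762: g = -0.00004, g' = -0.9006 → ψ = 0.3761
Converged at ψ = 0.3761.
Compositions from xᵢ = zᵢ/(1+ψ(Kᵢ−1)), yᵢ = Kᵢxᵢ:
  isopentane: x = 0.1810, y = 0.4556
  n-pentane: x = 0.1609, y = 0.3598
  1-propanol: x = 0.1863, y = 0.0542
  n-heptane: x = 0.2835, y = 0.0791
  toluene: x = 0.1884, y = 0.0512

ψ = 0.3761, x_1-propanol = 0.1863, y_1-propanol = 0.0542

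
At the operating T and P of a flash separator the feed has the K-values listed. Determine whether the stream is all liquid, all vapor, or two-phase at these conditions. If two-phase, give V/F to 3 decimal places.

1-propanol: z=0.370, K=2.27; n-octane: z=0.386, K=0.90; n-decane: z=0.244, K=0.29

two-phase, V/F = 0.458

ΣzᵢKᵢ = 1.258; Σzᵢ/Kᵢ = 1.433.
Both exceed 1, so a two-phase solution exists.
Material balance + equilibrium reduce to Σ zᵢ(Kᵢ−1)/(1+ψ(Kᵢ−1)) = 0.
Iterate (Newton) starting at ψ = 0.52:
  ψ = 0.520: g = -0.0323, g' = -0.530 → ψ = 0.459
  ψ = 0.459: g = -0.0006, g' = -0.513 → ψ = 0.458
Converged at ψ = 0.458.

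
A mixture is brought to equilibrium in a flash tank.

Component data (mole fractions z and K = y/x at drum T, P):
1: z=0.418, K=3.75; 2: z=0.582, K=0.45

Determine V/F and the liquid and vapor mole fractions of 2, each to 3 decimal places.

V/F = 0.548, x_2 = 0.833, y_2 = 0.375

Rachford–Rice: g(V/F) = Σ zᵢ(Kᵢ−1)/(1+V/F(Kᵢ−1)) = 0.
g(0) = ΣzᵢKᵢ − 1 = 0.829 and g(1) = 1 − Σzᵢ/Kᵢ = -0.405, so a root lies in (0, 1).
Binary case is linear: z₁(K₁−1)(1+V/F(K₂−1)) + z₂(K₂−1)(1+V/F(K₁−1)) = 0
⇒ V/F = [z₁(K₁−1)+z₂(K₂−1)] / [−(K₁−1)(K₂−1)] = 0.8294/1.5125 = 0.548
Compositions from xᵢ = zᵢ/(1+V/F(Kᵢ−1)), yᵢ = Kᵢxᵢ:
  1: x = 0.167, y = 0.625
  2: x = 0.833, y = 0.375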